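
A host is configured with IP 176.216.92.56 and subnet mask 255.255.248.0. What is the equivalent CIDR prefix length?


Binary: 11111111.11111111.11111000.00000000
Count leading 1s
Prefix: /21


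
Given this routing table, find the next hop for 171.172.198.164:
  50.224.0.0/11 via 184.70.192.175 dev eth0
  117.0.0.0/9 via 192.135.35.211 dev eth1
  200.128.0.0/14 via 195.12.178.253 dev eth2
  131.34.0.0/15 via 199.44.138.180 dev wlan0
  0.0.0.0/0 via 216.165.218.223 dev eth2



Longest prefix match for 171.172.198.164:
  /11 50.224.0.0: no
  /9 117.0.0.0: no
  /14 200.128.0.0: no
  /15 131.34.0.0: no
  /0 0.0.0.0: MATCH
Selected: next-hop 216.165.218.223 via eth2 (matched /0)


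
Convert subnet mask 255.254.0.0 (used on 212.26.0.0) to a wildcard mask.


Subnet mask: 255.254.0.0
Wildcard = 255.255.255.255 - subnet mask
255 - 255 = 0
255 - 254 = 1
255 - 0 = 255
255 - 0 = 255
Wildcard: 0.1.255.255


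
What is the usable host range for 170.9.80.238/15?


Network: 170.8.0.0
Broadcast: 170.9.255.255
First usable = network + 1
Last usable = broadcast - 1
Range: 170.8.0.1 to 170.9.255.254


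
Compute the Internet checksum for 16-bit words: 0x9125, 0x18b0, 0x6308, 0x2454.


Sum all words (with carry folding):
+ 0x9125 = 0x9125
+ 0x18b0 = 0xa9d5
+ 0x6308 = 0x0cde
+ 0x2454 = 0x3132
One's complement: ~0x3132
Checksum = 0xcecd


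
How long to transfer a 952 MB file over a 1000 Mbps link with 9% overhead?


Effective throughput = 1000 * (1 - 9/100) = 910 Mbps
File size in Mb = 952 * 8 = 7616 Mb
Time = 7616 / 910
Time = 8.3692 seconds


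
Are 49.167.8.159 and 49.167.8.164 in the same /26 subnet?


Mask: 255.255.255.192
49.167.8.159 AND mask = 49.167.8.128
49.167.8.164 AND mask = 49.167.8.128
Yes, same subnet (49.167.8.128)


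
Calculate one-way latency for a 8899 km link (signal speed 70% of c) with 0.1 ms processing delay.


Speed = 0.7 * 3e5 km/s = 210000 km/s
Propagation delay = 8899 / 210000 = 0.0424 s = 42.3762 ms
Processing delay = 0.1 ms
Total one-way latency = 42.4762 ms


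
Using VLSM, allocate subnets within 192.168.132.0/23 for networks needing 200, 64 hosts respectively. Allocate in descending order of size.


200 hosts -> /24 (254 usable): 192.168.132.0/24
64 hosts -> /25 (126 usable): 192.168.133.0/25
Allocation: 192.168.132.0/24 (200 hosts, 254 usable); 192.168.133.0/25 (64 hosts, 126 usable)


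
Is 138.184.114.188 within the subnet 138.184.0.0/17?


Subnet network: 138.184.0.0
Test IP AND mask: 138.184.0.0
Yes, 138.184.114.188 is in 138.184.0.0/17


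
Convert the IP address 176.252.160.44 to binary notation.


176 = 10110000
252 = 11111100
160 = 10100000
44 = 00101100
Binary: 10110000.11111100.10100000.00101100


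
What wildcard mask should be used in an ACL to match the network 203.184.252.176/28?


Subnet mask: 255.255.255.240
Wildcard = 255.255.255.255 - subnet mask
255 - 255 = 0
255 - 255 = 0
255 - 255 = 0
255 - 240 = 15
Wildcard: 0.0.0.15


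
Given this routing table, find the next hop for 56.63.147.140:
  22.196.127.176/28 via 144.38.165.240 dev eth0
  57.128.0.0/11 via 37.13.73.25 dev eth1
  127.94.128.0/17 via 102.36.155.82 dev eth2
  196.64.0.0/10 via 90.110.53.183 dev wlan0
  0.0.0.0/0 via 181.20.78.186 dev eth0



Longest prefix match for 56.63.147.140:
  /28 22.196.127.176: no
  /11 57.128.0.0: no
  /17 127.94.128.0: no
  /10 196.64.0.0: no
  /0 0.0.0.0: MATCH
Selected: next-hop 181.20.78.186 via eth0 (matched /0)


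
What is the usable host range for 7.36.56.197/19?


Network: 7.36.32.0
Broadcast: 7.36.63.255
First usable = network + 1
Last usable = broadcast - 1
Range: 7.36.32.1 to 7.36.63.254


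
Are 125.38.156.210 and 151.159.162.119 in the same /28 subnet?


Mask: 255.255.255.240
125.38.156.210 AND mask = 125.38.156.208
151.159.162.119 AND mask = 151.159.162.112
No, different subnets (125.38.156.208 vs 151.159.162.112)


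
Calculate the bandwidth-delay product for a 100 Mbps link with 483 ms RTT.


BDP = bandwidth * RTT
= 100 Mbps * 483 ms
= 100 * 1e6 * 483 / 1000 bits
= 48300000 bits
= 6037500 bytes
= 5895.9961 KB
BDP = 48300000 bits (6037500 bytes)


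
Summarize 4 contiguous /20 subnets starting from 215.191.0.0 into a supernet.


Original prefix: /20
Number of subnets: 4 = 2^2
New prefix = 20 - 2 = 18
Supernet: 215.191.0.0/18


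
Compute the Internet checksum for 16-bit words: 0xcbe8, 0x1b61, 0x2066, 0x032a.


Sum all words (with carry folding):
+ 0xcbe8 = 0xcbe8
+ 0x1b61 = 0xe749
+ 0x2066 = 0x07b0
+ 0x032a = 0x0ada
One's complement: ~0x0ada
Checksum = 0xf525


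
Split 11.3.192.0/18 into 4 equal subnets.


New prefix = 18 + 2 = 20
Each subnet has 4096 addresses
  11.3.192.0/20
  11.3.208.0/20
  11.3.224.0/20
  11.3.240.0/20
Subnets: 11.3.192.0/20, 11.3.208.0/20, 11.3.224.0/20, 11.3.240.0/20


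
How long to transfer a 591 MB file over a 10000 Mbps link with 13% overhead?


Effective throughput = 10000 * (1 - 13/100) = 8700 Mbps
File size in Mb = 591 * 8 = 4728 Mb
Time = 4728 / 8700
Time = 0.5434 seconds


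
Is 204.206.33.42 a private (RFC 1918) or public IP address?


RFC 1918 private ranges:
  10.0.0.0/8 (10.0.0.0 - 10.255.255.255)
  172.16.0.0/12 (172.16.0.0 - 172.31.255.255)
  192.168.0.0/16 (192.168.0.0 - 192.168.255.255)
Public (not in any RFC 1918 range)


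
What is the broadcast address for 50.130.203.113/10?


Network: 50.128.0.0/10
Host bits = 22
Set all host bits to 1:
Broadcast: 50.191.255.255


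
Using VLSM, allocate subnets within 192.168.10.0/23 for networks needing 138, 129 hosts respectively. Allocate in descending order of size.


138 hosts -> /24 (254 usable): 192.168.10.0/24
129 hosts -> /24 (254 usable): 192.168.11.0/24
Allocation: 192.168.10.0/24 (138 hosts, 254 usable); 192.168.11.0/24 (129 hosts, 254 usable)


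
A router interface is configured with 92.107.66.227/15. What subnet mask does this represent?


/15 means 15 network bits, 17 host bits
Binary: 11111111111111100000000000000000
Mask: 255.254.0.0


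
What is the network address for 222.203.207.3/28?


IP:   11011110.11001011.11001111.00000011
Mask: 11111111.11111111.11111111.11110000
AND operation:
Net:  11011110.11001011.11001111.00000000
Network: 222.203.207.0/28


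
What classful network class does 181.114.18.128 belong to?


First octet: 181
Binary: 10110101
10xxxxxx -> Class B (128-191)
Class B, default mask 255.255.0.0 (/16)


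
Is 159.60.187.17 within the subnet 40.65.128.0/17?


Subnet network: 40.65.128.0
Test IP AND mask: 159.60.128.0
No, 159.60.187.17 is not in 40.65.128.0/17


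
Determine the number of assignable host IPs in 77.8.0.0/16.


Host bits = 32 - 16 = 16
Total addresses = 2^16 = 65536
Usable = total - 2 (network and broadcast)
Usable hosts: 65534


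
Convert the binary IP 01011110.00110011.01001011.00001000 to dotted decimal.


01011110 = 94
00110011 = 51
01001011 = 75
00001000 = 8
IP: 94.51.75.8


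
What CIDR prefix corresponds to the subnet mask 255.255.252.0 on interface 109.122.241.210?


Binary: 11111111.11111111.11111100.00000000
Count leading 1s
Prefix: /22


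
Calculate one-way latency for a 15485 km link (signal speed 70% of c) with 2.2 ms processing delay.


Speed = 0.7 * 3e5 km/s = 210000 km/s
Propagation delay = 15485 / 210000 = 0.0737 s = 73.7381 ms
Processing delay = 2.2 ms
Total one-way latency = 75.9381 ms


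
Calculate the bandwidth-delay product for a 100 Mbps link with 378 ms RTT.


BDP = bandwidth * RTT
= 100 Mbps * 378 ms
= 100 * 1e6 * 378 / 1000 bits
= 37800000 bits
= 4725000 bytes
= 4614.2578 KB
BDP = 37800000 bits (4725000 bytes)


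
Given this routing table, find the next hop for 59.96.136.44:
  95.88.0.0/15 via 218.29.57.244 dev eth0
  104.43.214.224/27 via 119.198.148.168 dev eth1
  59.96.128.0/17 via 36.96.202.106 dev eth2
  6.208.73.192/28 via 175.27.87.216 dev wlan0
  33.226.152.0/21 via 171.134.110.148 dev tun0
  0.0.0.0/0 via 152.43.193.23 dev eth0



Longest prefix match for 59.96.136.44:
  /15 95.88.0.0: no
  /27 104.43.214.224: no
  /17 59.96.128.0: MATCH
  /28 6.208.73.192: no
  /21 33.226.152.0: no
  /0 0.0.0.0: MATCH
Selected: next-hop 36.96.202.106 via eth2 (matched /17)


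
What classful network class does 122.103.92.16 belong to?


First octet: 122
Binary: 01111010
0xxxxxxx -> Class A (1-126)
Class A, default mask 255.0.0.0 (/8)


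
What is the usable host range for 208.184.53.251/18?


Network: 208.184.0.0
Broadcast: 208.184.63.255
First usable = network + 1
Last usable = broadcast - 1
Range: 208.184.0.1 to 208.184.63.254


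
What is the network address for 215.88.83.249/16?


IP:   11010111.01011000.01010011.11111001
Mask: 11111111.11111111.00000000.00000000
AND operation:
Net:  11010111.01011000.00000000.00000000
Network: 215.88.0.0/16


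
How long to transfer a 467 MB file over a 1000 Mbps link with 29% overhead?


Effective throughput = 1000 * (1 - 29/100) = 710 Mbps
File size in Mb = 467 * 8 = 3736 Mb
Time = 3736 / 710
Time = 5.262 seconds


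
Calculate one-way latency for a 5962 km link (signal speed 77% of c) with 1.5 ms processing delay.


Speed = 0.77 * 3e5 km/s = 231000 km/s
Propagation delay = 5962 / 231000 = 0.0258 s = 25.8095 ms
Processing delay = 1.5 ms
Total one-way latency = 27.3095 ms


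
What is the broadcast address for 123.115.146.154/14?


Network: 123.112.0.0/14
Host bits = 18
Set all host bits to 1:
Broadcast: 123.115.255.255


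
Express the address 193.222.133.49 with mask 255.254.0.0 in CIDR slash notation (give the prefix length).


Binary: 11111111.11111110.00000000.00000000
Count leading 1s
Prefix: /15


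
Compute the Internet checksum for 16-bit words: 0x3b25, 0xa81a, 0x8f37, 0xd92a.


Sum all words (with carry folding):
+ 0x3b25 = 0x3b25
+ 0xa81a = 0xe33f
+ 0x8f37 = 0x7277
+ 0xd92a = 0x4ba2
One's complement: ~0x4ba2
Checksum = 0xb45d


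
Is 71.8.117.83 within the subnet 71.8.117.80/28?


Subnet network: 71.8.117.80
Test IP AND mask: 71.8.117.80
Yes, 71.8.117.83 is in 71.8.117.80/28


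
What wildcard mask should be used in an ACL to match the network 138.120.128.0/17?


Subnet mask: 255.255.128.0
Wildcard = 255.255.255.255 - subnet mask
255 - 255 = 0
255 - 255 = 0
255 - 128 = 127
255 - 0 = 255
Wildcard: 0.0.127.255


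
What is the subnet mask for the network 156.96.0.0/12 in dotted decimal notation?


/12 means 12 network bits, 20 host bits
Binary: 11111111111100000000000000000000
Mask: 255.240.0.0


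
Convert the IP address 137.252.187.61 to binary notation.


137 = 10001001
252 = 11111100
187 = 10111011
61 = 00111101
Binary: 10001001.11111100.10111011.00111101


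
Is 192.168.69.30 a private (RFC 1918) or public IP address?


RFC 1918 private ranges:
  10.0.0.0/8 (10.0.0.0 - 10.255.255.255)
  172.16.0.0/12 (172.16.0.0 - 172.31.255.255)
  192.168.0.0/16 (192.168.0.0 - 192.168.255.255)
Private (in 192.168.0.0/16)


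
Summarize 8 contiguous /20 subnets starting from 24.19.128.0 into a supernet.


Original prefix: /20
Number of subnets: 8 = 2^3
New prefix = 20 - 3 = 17
Supernet: 24.19.128.0/17


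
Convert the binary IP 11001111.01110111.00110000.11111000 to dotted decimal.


11001111 = 207
01110111 = 119
00110000 = 48
11111000 = 248
IP: 207.119.48.248


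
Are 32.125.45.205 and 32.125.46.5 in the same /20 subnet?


Mask: 255.255.240.0
32.125.45.205 AND mask = 32.125.32.0
32.125.46.5 AND mask = 32.125.32.0
Yes, same subnet (32.125.32.0)


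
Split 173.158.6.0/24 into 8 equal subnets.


New prefix = 24 + 3 = 27
Each subnet has 32 addresses
  173.158.6.0/27
  173.158.6.32/27
  173.158.6.64/27
  173.158.6.96/27
  173.158.6.128/27
  173.158.6.160/27
  173.158.6.192/27
  173.158.6.224/27
Subnets: 173.158.6.0/27, 173.158.6.32/27, 173.158.6.64/27, 173.158.6.96/27, 173.158.6.128/27, 173.158.6.160/27, 173.158.6.192/27, 173.158.6.224/27


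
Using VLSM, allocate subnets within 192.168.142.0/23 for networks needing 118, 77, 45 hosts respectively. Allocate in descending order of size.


118 hosts -> /25 (126 usable): 192.168.142.0/25
77 hosts -> /25 (126 usable): 192.168.142.128/25
45 hosts -> /26 (62 usable): 192.168.143.0/26
Allocation: 192.168.142.0/25 (118 hosts, 126 usable); 192.168.142.128/25 (77 hosts, 126 usable); 192.168.143.0/26 (45 hosts, 62 usable)


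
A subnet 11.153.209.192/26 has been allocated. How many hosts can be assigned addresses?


Host bits = 32 - 26 = 6
Total addresses = 2^6 = 64
Usable = total - 2 (network and broadcast)
Usable hosts: 62


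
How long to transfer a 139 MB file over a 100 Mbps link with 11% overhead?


Effective throughput = 100 * (1 - 11/100) = 89 Mbps
File size in Mb = 139 * 8 = 1112 Mb
Time = 1112 / 89
Time = 12.4944 seconds


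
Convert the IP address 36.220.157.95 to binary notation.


36 = 00100100
220 = 11011100
157 = 10011101
95 = 01011111
Binary: 00100100.11011100.10011101.01011111


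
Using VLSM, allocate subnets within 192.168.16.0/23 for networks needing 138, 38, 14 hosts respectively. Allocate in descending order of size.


138 hosts -> /24 (254 usable): 192.168.16.0/24
38 hosts -> /26 (62 usable): 192.168.17.0/26
14 hosts -> /28 (14 usable): 192.168.17.64/28
Allocation: 192.168.16.0/24 (138 hosts, 254 usable); 192.168.17.0/26 (38 hosts, 62 usable); 192.168.17.64/28 (14 hosts, 14 usable)


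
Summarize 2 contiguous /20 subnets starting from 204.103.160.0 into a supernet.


Original prefix: /20
Number of subnets: 2 = 2^1
New prefix = 20 - 1 = 19
Supernet: 204.103.160.0/19


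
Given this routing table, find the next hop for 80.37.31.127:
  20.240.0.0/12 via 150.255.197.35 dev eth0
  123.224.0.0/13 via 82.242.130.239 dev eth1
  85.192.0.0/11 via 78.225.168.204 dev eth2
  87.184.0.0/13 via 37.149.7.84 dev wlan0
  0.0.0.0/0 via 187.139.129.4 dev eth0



Longest prefix match for 80.37.31.127:
  /12 20.240.0.0: no
  /13 123.224.0.0: no
  /11 85.192.0.0: no
  /13 87.184.0.0: no
  /0 0.0.0.0: MATCH
Selected: next-hop 187.139.129.4 via eth0 (matched /0)


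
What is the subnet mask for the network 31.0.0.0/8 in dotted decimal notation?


/8 means 8 network bits, 24 host bits
Binary: 11111111000000000000000000000000
Mask: 255.0.0.0


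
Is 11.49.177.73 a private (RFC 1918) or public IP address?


RFC 1918 private ranges:
  10.0.0.0/8 (10.0.0.0 - 10.255.255.255)
  172.16.0.0/12 (172.16.0.0 - 172.31.255.255)
  192.168.0.0/16 (192.168.0.0 - 192.168.255.255)
Public (not in any RFC 1918 range)


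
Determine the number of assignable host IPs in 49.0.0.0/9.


Host bits = 32 - 9 = 23
Total addresses = 2^23 = 8388608
Usable = total - 2 (network and broadcast)
Usable hosts: 8388606


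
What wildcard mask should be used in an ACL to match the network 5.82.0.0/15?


Subnet mask: 255.254.0.0
Wildcard = 255.255.255.255 - subnet mask
255 - 255 = 0
255 - 254 = 1
255 - 0 = 255
255 - 0 = 255
Wildcard: 0.1.255.255


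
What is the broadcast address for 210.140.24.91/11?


Network: 210.128.0.0/11
Host bits = 21
Set all host bits to 1:
Broadcast: 210.159.255.255


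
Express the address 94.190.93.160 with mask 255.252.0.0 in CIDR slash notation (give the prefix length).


Binary: 11111111.11111100.00000000.00000000
Count leading 1s
Prefix: /14


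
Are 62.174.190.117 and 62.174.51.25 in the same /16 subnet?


Mask: 255.255.0.0
62.174.190.117 AND mask = 62.174.0.0
62.174.51.25 AND mask = 62.174.0.0
Yes, same subnet (62.174.0.0)


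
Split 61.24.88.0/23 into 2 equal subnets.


New prefix = 23 + 1 = 24
Each subnet has 256 addresses
  61.24.88.0/24
  61.24.89.0/24
Subnets: 61.24.88.0/24, 61.24.89.0/24


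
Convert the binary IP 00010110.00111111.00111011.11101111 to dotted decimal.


00010110 = 22
00111111 = 63
00111011 = 59
11101111 = 239
IP: 22.63.59.239


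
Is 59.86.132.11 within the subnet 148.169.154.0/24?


Subnet network: 148.169.154.0
Test IP AND mask: 59.86.132.0
No, 59.86.132.11 is not in 148.169.154.0/24


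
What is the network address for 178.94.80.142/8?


IP:   10110010.01011110.01010000.10001110
Mask: 11111111.00000000.00000000.00000000
AND operation:
Net:  10110010.00000000.00000000.00000000
Network: 178.0.0.0/8


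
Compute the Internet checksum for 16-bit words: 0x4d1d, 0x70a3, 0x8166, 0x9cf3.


Sum all words (with carry folding):
+ 0x4d1d = 0x4d1d
+ 0x70a3 = 0xbdc0
+ 0x8166 = 0x3f27
+ 0x9cf3 = 0xdc1a
One's complement: ~0xdc1a
Checksum = 0x23e5


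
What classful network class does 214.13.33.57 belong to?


First octet: 214
Binary: 11010110
110xxxxx -> Class C (192-223)
Class C, default mask 255.255.255.0 (/24)


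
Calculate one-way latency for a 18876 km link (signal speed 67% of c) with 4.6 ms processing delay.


Speed = 0.67 * 3e5 km/s = 201000 km/s
Propagation delay = 18876 / 201000 = 0.0939 s = 93.9104 ms
Processing delay = 4.6 ms
Total one-way latency = 98.5104 ms


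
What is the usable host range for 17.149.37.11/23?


Network: 17.149.36.0
Broadcast: 17.149.37.255
First usable = network + 1
Last usable = broadcast - 1
Range: 17.149.36.1 to 17.149.37.254


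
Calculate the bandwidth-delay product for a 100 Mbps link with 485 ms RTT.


BDP = bandwidth * RTT
= 100 Mbps * 485 ms
= 100 * 1e6 * 485 / 1000 bits
= 48500000 bits
= 6062500 bytes
= 5920.4102 KB
BDP = 48500000 bits (6062500 bytes)


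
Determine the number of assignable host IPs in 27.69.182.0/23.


Host bits = 32 - 23 = 9
Total addresses = 2^9 = 512
Usable = total - 2 (network and broadcast)
Usable hosts: 510


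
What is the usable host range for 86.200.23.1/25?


Network: 86.200.23.0
Broadcast: 86.200.23.127
First usable = network + 1
Last usable = broadcast - 1
Range: 86.200.23.1 to 86.200.23.126


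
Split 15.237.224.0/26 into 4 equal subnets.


New prefix = 26 + 2 = 28
Each subnet has 16 addresses
  15.237.224.0/28
  15.237.224.16/28
  15.237.224.32/28
  15.237.224.48/28
Subnets: 15.237.224.0/28, 15.237.224.16/28, 15.237.224.32/28, 15.237.224.48/28


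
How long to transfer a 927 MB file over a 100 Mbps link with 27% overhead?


Effective throughput = 100 * (1 - 27/100) = 73 Mbps
File size in Mb = 927 * 8 = 7416 Mb
Time = 7416 / 73
Time = 101.589 seconds


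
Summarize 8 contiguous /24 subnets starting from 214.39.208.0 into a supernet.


Original prefix: /24
Number of subnets: 8 = 2^3
New prefix = 24 - 3 = 21
Supernet: 214.39.208.0/21


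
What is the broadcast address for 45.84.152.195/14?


Network: 45.84.0.0/14
Host bits = 18
Set all host bits to 1:
Broadcast: 45.87.255.255


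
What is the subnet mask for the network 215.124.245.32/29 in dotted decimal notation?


/29 means 29 network bits, 3 host bits
Binary: 11111111111111111111111111111000
Mask: 255.255.255.248


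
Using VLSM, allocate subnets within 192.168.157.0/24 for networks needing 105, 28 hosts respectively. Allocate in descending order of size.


105 hosts -> /25 (126 usable): 192.168.157.0/25
28 hosts -> /27 (30 usable): 192.168.157.128/27
Allocation: 192.168.157.0/25 (105 hosts, 126 usable); 192.168.157.128/27 (28 hosts, 30 usable)


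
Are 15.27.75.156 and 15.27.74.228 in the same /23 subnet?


Mask: 255.255.254.0
15.27.75.156 AND mask = 15.27.74.0
15.27.74.228 AND mask = 15.27.74.0
Yes, same subnet (15.27.74.0)


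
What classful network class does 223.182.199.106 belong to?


First octet: 223
Binary: 11011111
110xxxxx -> Class C (192-223)
Class C, default mask 255.255.255.0 (/24)


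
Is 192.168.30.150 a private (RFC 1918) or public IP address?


RFC 1918 private ranges:
  10.0.0.0/8 (10.0.0.0 - 10.255.255.255)
  172.16.0.0/12 (172.16.0.0 - 172.31.255.255)
  192.168.0.0/16 (192.168.0.0 - 192.168.255.255)
Private (in 192.168.0.0/16)


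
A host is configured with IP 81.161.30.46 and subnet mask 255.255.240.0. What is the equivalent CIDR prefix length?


Binary: 11111111.11111111.11110000.00000000
Count leading 1s
Prefix: /20


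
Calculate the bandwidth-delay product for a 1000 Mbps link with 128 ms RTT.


BDP = bandwidth * RTT
= 1000 Mbps * 128 ms
= 1000 * 1e6 * 128 / 1000 bits
= 128000000 bits
= 16000000 bytes
= 15625 KB
BDP = 128000000 bits (16000000 bytes)


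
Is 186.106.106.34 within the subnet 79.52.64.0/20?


Subnet network: 79.52.64.0
Test IP AND mask: 186.106.96.0
No, 186.106.106.34 is not in 79.52.64.0/20


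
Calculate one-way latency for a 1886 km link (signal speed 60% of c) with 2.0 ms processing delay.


Speed = 0.6 * 3e5 km/s = 180000 km/s
Propagation delay = 1886 / 180000 = 0.0105 s = 10.4778 ms
Processing delay = 2.0 ms
Total one-way latency = 12.4778 ms


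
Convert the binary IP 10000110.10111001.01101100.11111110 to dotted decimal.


10000110 = 134
10111001 = 185
01101100 = 108
11111110 = 254
IP: 134.185.108.254


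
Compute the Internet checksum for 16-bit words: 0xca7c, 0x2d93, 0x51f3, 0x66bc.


Sum all words (with carry folding):
+ 0xca7c = 0xca7c
+ 0x2d93 = 0xf80f
+ 0x51f3 = 0x4a03
+ 0x66bc = 0xb0bf
One's complement: ~0xb0bf
Checksum = 0x4f40


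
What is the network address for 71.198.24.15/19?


IP:   01000111.11000110.00011000.00001111
Mask: 11111111.11111111.11100000.00000000
AND operation:
Net:  01000111.11000110.00000000.00000000
Network: 71.198.0.0/19


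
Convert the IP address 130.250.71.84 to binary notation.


130 = 10000010
250 = 11111010
71 = 01000111
84 = 01010100
Binary: 10000010.11111010.01000111.01010100


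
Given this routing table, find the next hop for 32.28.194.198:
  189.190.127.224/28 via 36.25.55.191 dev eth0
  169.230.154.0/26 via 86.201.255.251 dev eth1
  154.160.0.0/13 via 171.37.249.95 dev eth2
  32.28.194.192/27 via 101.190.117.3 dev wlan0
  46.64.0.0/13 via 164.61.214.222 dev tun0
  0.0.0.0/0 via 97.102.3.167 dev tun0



Longest prefix match for 32.28.194.198:
  /28 189.190.127.224: no
  /26 169.230.154.0: no
  /13 154.160.0.0: no
  /27 32.28.194.192: MATCH
  /13 46.64.0.0: no
  /0 0.0.0.0: MATCH
Selected: next-hop 101.190.117.3 via wlan0 (matched /27)


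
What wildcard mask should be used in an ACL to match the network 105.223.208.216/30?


Subnet mask: 255.255.255.252
Wildcard = 255.255.255.255 - subnet mask
255 - 255 = 0
255 - 255 = 0
255 - 255 = 0
255 - 252 = 3
Wildcard: 0.0.0.3


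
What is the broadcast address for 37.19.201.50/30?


Network: 37.19.201.48/30
Host bits = 2
Set all host bits to 1:
Broadcast: 37.19.201.51


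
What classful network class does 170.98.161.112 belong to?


First octet: 170
Binary: 10101010
10xxxxxx -> Class B (128-191)
Class B, default mask 255.255.0.0 (/16)


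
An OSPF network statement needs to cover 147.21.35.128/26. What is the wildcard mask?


Subnet mask: 255.255.255.192
Wildcard = 255.255.255.255 - subnet mask
255 - 255 = 0
255 - 255 = 0
255 - 255 = 0
255 - 192 = 63
Wildcard: 0.0.0.63


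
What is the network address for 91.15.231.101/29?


IP:   01011011.00001111.11100111.01100101
Mask: 11111111.11111111.11111111.11111000
AND operation:
Net:  01011011.00001111.11100111.01100000
Network: 91.15.231.96/29


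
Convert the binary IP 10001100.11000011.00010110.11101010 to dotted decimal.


10001100 = 140
11000011 = 195
00010110 = 22
11101010 = 234
IP: 140.195.22.234


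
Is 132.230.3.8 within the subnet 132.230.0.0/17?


Subnet network: 132.230.0.0
Test IP AND mask: 132.230.0.0
Yes, 132.230.3.8 is in 132.230.0.0/17


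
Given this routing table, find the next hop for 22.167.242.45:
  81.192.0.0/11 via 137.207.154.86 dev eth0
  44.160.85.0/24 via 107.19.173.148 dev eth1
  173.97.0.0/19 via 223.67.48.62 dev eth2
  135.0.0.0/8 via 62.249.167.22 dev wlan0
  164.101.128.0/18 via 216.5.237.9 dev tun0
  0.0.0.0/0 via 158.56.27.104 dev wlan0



Longest prefix match for 22.167.242.45:
  /11 81.192.0.0: no
  /24 44.160.85.0: no
  /19 173.97.0.0: no
  /8 135.0.0.0: no
  /18 164.101.128.0: no
  /0 0.0.0.0: MATCH
Selected: next-hop 158.56.27.104 via wlan0 (matched /0)


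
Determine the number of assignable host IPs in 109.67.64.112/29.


Host bits = 32 - 29 = 3
Total addresses = 2^3 = 8
Usable = total - 2 (network and broadcast)
Usable hosts: 6


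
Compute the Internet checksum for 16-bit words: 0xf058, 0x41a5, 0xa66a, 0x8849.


Sum all words (with carry folding):
+ 0xf058 = 0xf058
+ 0x41a5 = 0x31fe
+ 0xa66a = 0xd868
+ 0x8849 = 0x60b2
One's complement: ~0x60b2
Checksum = 0x9f4d


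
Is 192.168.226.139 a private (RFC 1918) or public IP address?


RFC 1918 private ranges:
  10.0.0.0/8 (10.0.0.0 - 10.255.255.255)
  172.16.0.0/12 (172.16.0.0 - 172.31.255.255)
  192.168.0.0/16 (192.168.0.0 - 192.168.255.255)
Private (in 192.168.0.0/16)


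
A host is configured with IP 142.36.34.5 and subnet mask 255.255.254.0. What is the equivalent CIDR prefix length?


Binary: 11111111.11111111.11111110.00000000
Count leading 1s
Prefix: /23


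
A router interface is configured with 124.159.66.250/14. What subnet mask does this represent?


/14 means 14 network bits, 18 host bits
Binary: 11111111111111000000000000000000
Mask: 255.252.0.0


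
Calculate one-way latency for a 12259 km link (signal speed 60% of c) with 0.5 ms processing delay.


Speed = 0.6 * 3e5 km/s = 180000 km/s
Propagation delay = 12259 / 180000 = 0.0681 s = 68.1056 ms
Processing delay = 0.5 ms
Total one-way latency = 68.6056 ms


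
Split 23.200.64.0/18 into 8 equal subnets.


New prefix = 18 + 3 = 21
Each subnet has 2048 addresses
  23.200.64.0/21
  23.200.72.0/21
  23.200.80.0/21
  23.200.88.0/21
  23.200.96.0/21
  23.200.104.0/21
  23.200.112.0/21
  23.200.120.0/21
Subnets: 23.200.64.0/21, 23.200.72.0/21, 23.200.80.0/21, 23.200.88.0/21, 23.200.96.0/21, 23.200.104.0/21, 23.200.112.0/21, 23.200.120.0/21


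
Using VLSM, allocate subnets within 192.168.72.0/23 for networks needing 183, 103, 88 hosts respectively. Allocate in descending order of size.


183 hosts -> /24 (254 usable): 192.168.72.0/24
103 hosts -> /25 (126 usable): 192.168.73.0/25
88 hosts -> /25 (126 usable): 192.168.73.128/25
Allocation: 192.168.72.0/24 (183 hosts, 254 usable); 192.168.73.0/25 (103 hosts, 126 usable); 192.168.73.128/25 (88 hosts, 126 usable)


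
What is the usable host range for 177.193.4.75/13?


Network: 177.192.0.0
Broadcast: 177.199.255.255
First usable = network + 1
Last usable = broadcast - 1
Range: 177.192.0.1 to 177.199.255.254


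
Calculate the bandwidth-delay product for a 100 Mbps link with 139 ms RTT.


BDP = bandwidth * RTT
= 100 Mbps * 139 ms
= 100 * 1e6 * 139 / 1000 bits
= 13900000 bits
= 1737500 bytes
= 1696.7773 KB
BDP = 13900000 bits (1737500 bytes)


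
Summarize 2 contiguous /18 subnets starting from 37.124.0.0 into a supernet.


Original prefix: /18
Number of subnets: 2 = 2^1
New prefix = 18 - 1 = 17
Supernet: 37.124.0.0/17


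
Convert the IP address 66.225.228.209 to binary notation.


66 = 01000010
225 = 11100001
228 = 11100100
209 = 11010001
Binary: 01000010.11100001.11100100.11010001


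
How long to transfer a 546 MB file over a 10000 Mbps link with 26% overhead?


Effective throughput = 10000 * (1 - 26/100) = 7400 Mbps
File size in Mb = 546 * 8 = 4368 Mb
Time = 4368 / 7400
Time = 0.5903 seconds


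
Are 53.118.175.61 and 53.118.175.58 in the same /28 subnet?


Mask: 255.255.255.240
53.118.175.61 AND mask = 53.118.175.48
53.118.175.58 AND mask = 53.118.175.48
Yes, same subnet (53.118.175.48)


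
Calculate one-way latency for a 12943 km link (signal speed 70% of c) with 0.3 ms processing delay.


Speed = 0.7 * 3e5 km/s = 210000 km/s
Propagation delay = 12943 / 210000 = 0.0616 s = 61.6333 ms
Processing delay = 0.3 ms
Total one-way latency = 61.9333 ms


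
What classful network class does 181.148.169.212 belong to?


First octet: 181
Binary: 10110101
10xxxxxx -> Class B (128-191)
Class B, default mask 255.255.0.0 (/16)


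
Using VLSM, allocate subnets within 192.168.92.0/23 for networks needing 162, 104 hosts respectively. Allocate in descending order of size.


162 hosts -> /24 (254 usable): 192.168.92.0/24
104 hosts -> /25 (126 usable): 192.168.93.0/25
Allocation: 192.168.92.0/24 (162 hosts, 254 usable); 192.168.93.0/25 (104 hosts, 126 usable)


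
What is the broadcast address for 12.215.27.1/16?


Network: 12.215.0.0/16
Host bits = 16
Set all host bits to 1:
Broadcast: 12.215.255.255


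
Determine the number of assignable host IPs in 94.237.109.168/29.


Host bits = 32 - 29 = 3
Total addresses = 2^3 = 8
Usable = total - 2 (network and broadcast)
Usable hosts: 6


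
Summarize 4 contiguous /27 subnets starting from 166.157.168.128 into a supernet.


Original prefix: /27
Number of subnets: 4 = 2^2
New prefix = 27 - 2 = 25
Supernet: 166.157.168.128/25


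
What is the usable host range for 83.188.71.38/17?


Network: 83.188.0.0
Broadcast: 83.188.127.255
First usable = network + 1
Last usable = broadcast - 1
Range: 83.188.0.1 to 83.188.127.254


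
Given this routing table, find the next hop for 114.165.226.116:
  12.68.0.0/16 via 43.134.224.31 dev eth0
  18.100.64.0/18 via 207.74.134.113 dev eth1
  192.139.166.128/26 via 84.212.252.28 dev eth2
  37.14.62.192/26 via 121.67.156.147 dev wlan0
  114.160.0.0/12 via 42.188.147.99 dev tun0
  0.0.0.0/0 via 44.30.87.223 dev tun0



Longest prefix match for 114.165.226.116:
  /16 12.68.0.0: no
  /18 18.100.64.0: no
  /26 192.139.166.128: no
  /26 37.14.62.192: no
  /12 114.160.0.0: MATCH
  /0 0.0.0.0: MATCH
Selected: next-hop 42.188.147.99 via tun0 (matched /12)


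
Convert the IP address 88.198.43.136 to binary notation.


88 = 01011000
198 = 11000110
43 = 00101011
136 = 10001000
Binary: 01011000.11000110.00101011.10001000


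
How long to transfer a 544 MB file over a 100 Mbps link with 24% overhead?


Effective throughput = 100 * (1 - 24/100) = 76 Mbps
File size in Mb = 544 * 8 = 4352 Mb
Time = 4352 / 76
Time = 57.2632 seconds


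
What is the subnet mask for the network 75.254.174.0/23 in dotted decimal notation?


/23 means 23 network bits, 9 host bits
Binary: 11111111111111111111111000000000
Mask: 255.255.254.0


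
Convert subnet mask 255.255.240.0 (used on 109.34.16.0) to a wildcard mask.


Subnet mask: 255.255.240.0
Wildcard = 255.255.255.255 - subnet mask
255 - 255 = 0
255 - 255 = 0
255 - 240 = 15
255 - 0 = 255
Wildcard: 0.0.15.255


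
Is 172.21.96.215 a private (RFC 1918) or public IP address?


RFC 1918 private ranges:
  10.0.0.0/8 (10.0.0.0 - 10.255.255.255)
  172.16.0.0/12 (172.16.0.0 - 172.31.255.255)
  192.168.0.0/16 (192.168.0.0 - 192.168.255.255)
Private (in 172.16.0.0/12)


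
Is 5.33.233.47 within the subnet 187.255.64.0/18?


Subnet network: 187.255.64.0
Test IP AND mask: 5.33.192.0
No, 5.33.233.47 is not in 187.255.64.0/18


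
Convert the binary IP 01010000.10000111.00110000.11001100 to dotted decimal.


01010000 = 80
10000111 = 135
00110000 = 48
11001100 = 204
IP: 80.135.48.204


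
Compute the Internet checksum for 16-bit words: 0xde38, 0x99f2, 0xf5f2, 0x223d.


Sum all words (with carry folding):
+ 0xde38 = 0xde38
+ 0x99f2 = 0x782b
+ 0xf5f2 = 0x6e1e
+ 0x223d = 0x905b
One's complement: ~0x905b
Checksum = 0x6fa4


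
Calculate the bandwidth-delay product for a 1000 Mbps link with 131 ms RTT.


BDP = bandwidth * RTT
= 1000 Mbps * 131 ms
= 1000 * 1e6 * 131 / 1000 bits
= 131000000 bits
= 16375000 bytes
= 15991.2109 KB
BDP = 131000000 bits (16375000 bytes)


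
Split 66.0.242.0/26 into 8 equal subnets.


New prefix = 26 + 3 = 29
Each subnet has 8 addresses
  66.0.242.0/29
  66.0.242.8/29
  66.0.242.16/29
  66.0.242.24/29
  66.0.242.32/29
  66.0.242.40/29
  66.0.242.48/29
  66.0.242.56/29
Subnets: 66.0.242.0/29, 66.0.242.8/29, 66.0.242.16/29, 66.0.242.24/29, 66.0.242.32/29, 66.0.242.40/29, 66.0.242.48/29, 66.0.242.56/29


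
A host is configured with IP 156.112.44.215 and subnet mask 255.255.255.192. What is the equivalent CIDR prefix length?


Binary: 11111111.11111111.11111111.11000000
Count leading 1s
Prefix: /26


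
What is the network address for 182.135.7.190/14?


IP:   10110110.10000111.00000111.10111110
Mask: 11111111.11111100.00000000.00000000
AND operation:
Net:  10110110.10000100.00000000.00000000
Network: 182.132.0.0/14


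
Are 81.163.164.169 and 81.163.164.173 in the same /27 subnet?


Mask: 255.255.255.224
81.163.164.169 AND mask = 81.163.164.160
81.163.164.173 AND mask = 81.163.164.160
Yes, same subnet (81.163.164.160)


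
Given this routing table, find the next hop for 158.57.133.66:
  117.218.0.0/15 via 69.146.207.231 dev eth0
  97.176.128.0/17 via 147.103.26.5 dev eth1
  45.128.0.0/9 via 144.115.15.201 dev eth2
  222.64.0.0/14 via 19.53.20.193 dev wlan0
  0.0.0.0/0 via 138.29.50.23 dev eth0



Longest prefix match for 158.57.133.66:
  /15 117.218.0.0: no
  /17 97.176.128.0: no
  /9 45.128.0.0: no
  /14 222.64.0.0: no
  /0 0.0.0.0: MATCH
Selected: next-hop 138.29.50.23 via eth0 (matched /0)


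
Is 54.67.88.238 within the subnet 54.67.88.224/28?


Subnet network: 54.67.88.224
Test IP AND mask: 54.67.88.224
Yes, 54.67.88.238 is in 54.67.88.224/28


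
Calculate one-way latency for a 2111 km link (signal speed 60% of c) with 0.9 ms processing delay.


Speed = 0.6 * 3e5 km/s = 180000 km/s
Propagation delay = 2111 / 180000 = 0.0117 s = 11.7278 ms
Processing delay = 0.9 ms
Total one-way latency = 12.6278 ms


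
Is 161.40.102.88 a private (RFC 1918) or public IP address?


RFC 1918 private ranges:
  10.0.0.0/8 (10.0.0.0 - 10.255.255.255)
  172.16.0.0/12 (172.16.0.0 - 172.31.255.255)
  192.168.0.0/16 (192.168.0.0 - 192.168.255.255)
Public (not in any RFC 1918 range)


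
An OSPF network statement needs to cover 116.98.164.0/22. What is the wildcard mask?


Subnet mask: 255.255.252.0
Wildcard = 255.255.255.255 - subnet mask
255 - 255 = 0
255 - 255 = 0
255 - 252 = 3
255 - 0 = 255
Wildcard: 0.0.3.255


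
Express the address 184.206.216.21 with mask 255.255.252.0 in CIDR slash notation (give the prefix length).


Binary: 11111111.11111111.11111100.00000000
Count leading 1s
Prefix: /22


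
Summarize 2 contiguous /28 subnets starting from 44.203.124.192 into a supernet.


Original prefix: /28
Number of subnets: 2 = 2^1
New prefix = 28 - 1 = 27
Supernet: 44.203.124.192/27


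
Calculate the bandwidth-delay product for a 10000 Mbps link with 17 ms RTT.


BDP = bandwidth * RTT
= 10000 Mbps * 17 ms
= 10000 * 1e6 * 17 / 1000 bits
= 170000000 bits
= 21250000 bytes
= 20751.9531 KB
BDP = 170000000 bits (21250000 bytes)


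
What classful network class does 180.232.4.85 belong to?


First octet: 180
Binary: 10110100
10xxxxxx -> Class B (128-191)
Class B, default mask 255.255.0.0 (/16)


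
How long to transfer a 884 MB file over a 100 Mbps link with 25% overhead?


Effective throughput = 100 * (1 - 25/100) = 75 Mbps
File size in Mb = 884 * 8 = 7072 Mb
Time = 7072 / 75
Time = 94.2933 seconds


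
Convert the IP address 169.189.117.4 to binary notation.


169 = 10101001
189 = 10111101
117 = 01110101
4 = 00000100
Binary: 10101001.10111101.01110101.00000100


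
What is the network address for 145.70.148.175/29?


IP:   10010001.01000110.10010100.10101111
Mask: 11111111.11111111.11111111.11111000
AND operation:
Net:  10010001.01000110.10010100.10101000
Network: 145.70.148.168/29


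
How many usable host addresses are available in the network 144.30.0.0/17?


Host bits = 32 - 17 = 15
Total addresses = 2^15 = 32768
Usable = total - 2 (network and broadcast)
Usable hosts: 32766


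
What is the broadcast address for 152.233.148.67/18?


Network: 152.233.128.0/18
Host bits = 14
Set all host bits to 1:
Broadcast: 152.233.191.255


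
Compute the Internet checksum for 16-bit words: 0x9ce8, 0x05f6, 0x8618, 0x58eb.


Sum all words (with carry folding):
+ 0x9ce8 = 0x9ce8
+ 0x05f6 = 0xa2de
+ 0x8618 = 0x28f7
+ 0x58eb = 0x81e2
One's complement: ~0x81e2
Checksum = 0x7e1d


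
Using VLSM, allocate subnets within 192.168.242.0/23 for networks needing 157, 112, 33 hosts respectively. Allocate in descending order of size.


157 hosts -> /24 (254 usable): 192.168.242.0/24
112 hosts -> /25 (126 usable): 192.168.243.0/25
33 hosts -> /26 (62 usable): 192.168.243.128/26
Allocation: 192.168.242.0/24 (157 hosts, 254 usable); 192.168.243.0/25 (112 hosts, 126 usable); 192.168.243.128/26 (33 hosts, 62 usable)


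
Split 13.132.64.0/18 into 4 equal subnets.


New prefix = 18 + 2 = 20
Each subnet has 4096 addresses
  13.132.64.0/20
  13.132.80.0/20
  13.132.96.0/20
  13.132.112.0/20
Subnets: 13.132.64.0/20, 13.132.80.0/20, 13.132.96.0/20, 13.132.112.0/20


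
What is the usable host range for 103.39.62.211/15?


Network: 103.38.0.0
Broadcast: 103.39.255.255
First usable = network + 1
Last usable = broadcast - 1
Range: 103.38.0.1 to 103.39.255.254


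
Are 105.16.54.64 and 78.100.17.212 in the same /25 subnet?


Mask: 255.255.255.128
105.16.54.64 AND mask = 105.16.54.0
78.100.17.212 AND mask = 78.100.17.128
No, different subnets (105.16.54.0 vs 78.100.17.128)


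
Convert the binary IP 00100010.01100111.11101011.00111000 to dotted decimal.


00100010 = 34
01100111 = 103
11101011 = 235
00111000 = 56
IP: 34.103.235.56


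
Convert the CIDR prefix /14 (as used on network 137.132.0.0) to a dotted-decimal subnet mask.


/14 means 14 network bits, 18 host bits
Binary: 11111111111111000000000000000000
Mask: 255.252.0.0


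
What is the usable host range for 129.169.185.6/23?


Network: 129.169.184.0
Broadcast: 129.169.185.255
First usable = network + 1
Last usable = broadcast - 1
Range: 129.169.184.1 to 129.169.185.254


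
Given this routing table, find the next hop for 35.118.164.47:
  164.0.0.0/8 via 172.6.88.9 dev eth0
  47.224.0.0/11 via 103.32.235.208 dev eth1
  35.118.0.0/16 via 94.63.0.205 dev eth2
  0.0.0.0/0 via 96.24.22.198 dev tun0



Longest prefix match for 35.118.164.47:
  /8 164.0.0.0: no
  /11 47.224.0.0: no
  /16 35.118.0.0: MATCH
  /0 0.0.0.0: MATCH
Selected: next-hop 94.63.0.205 via eth2 (matched /16)


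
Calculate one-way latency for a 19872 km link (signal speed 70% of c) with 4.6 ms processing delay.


Speed = 0.7 * 3e5 km/s = 210000 km/s
Propagation delay = 19872 / 210000 = 0.0946 s = 94.6286 ms
Processing delay = 4.6 ms
Total one-way latency = 99.2286 ms


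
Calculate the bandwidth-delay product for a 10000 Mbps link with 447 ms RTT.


BDP = bandwidth * RTT
= 10000 Mbps * 447 ms
= 10000 * 1e6 * 447 / 1000 bits
= 4470000000 bits
= 558750000 bytes
= 545654.2969 KB
BDP = 4470000000 bits (558750000 bytes)


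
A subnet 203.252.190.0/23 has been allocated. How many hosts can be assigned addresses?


Host bits = 32 - 23 = 9
Total addresses = 2^9 = 512
Usable = total - 2 (network and broadcast)
Usable hosts: 510


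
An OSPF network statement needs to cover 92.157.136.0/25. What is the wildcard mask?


Subnet mask: 255.255.255.128
Wildcard = 255.255.255.255 - subnet mask
255 - 255 = 0
255 - 255 = 0
255 - 255 = 0
255 - 128 = 127
Wildcard: 0.0.0.127


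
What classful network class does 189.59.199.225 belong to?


First octet: 189
Binary: 10111101
10xxxxxx -> Class B (128-191)
Class B, default mask 255.255.0.0 (/16)


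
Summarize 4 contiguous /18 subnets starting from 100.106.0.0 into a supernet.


Original prefix: /18
Number of subnets: 4 = 2^2
New prefix = 18 - 2 = 16
Supernet: 100.106.0.0/16


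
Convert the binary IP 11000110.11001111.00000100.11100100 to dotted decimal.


11000110 = 198
11001111 = 207
00000100 = 4
11100100 = 228
IP: 198.207.4.228


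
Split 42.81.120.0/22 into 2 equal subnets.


New prefix = 22 + 1 = 23
Each subnet has 512 addresses
  42.81.120.0/23
  42.81.122.0/23
Subnets: 42.81.120.0/23, 42.81.122.0/23


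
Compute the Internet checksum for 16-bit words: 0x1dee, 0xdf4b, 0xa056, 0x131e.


Sum all words (with carry folding):
+ 0x1dee = 0x1dee
+ 0xdf4b = 0xfd39
+ 0xa056 = 0x9d90
+ 0x131e = 0xb0ae
One's complement: ~0xb0ae
Checksum = 0x4f51
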